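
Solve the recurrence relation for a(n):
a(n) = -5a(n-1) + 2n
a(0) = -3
First-order linear with linear forcing.
Homogeneous solution: a_h(n) = A·(-5)^n.
Try particular a_p(n) = pn + q. Substituting:
  pn + q = -5(p(n-1) + q) + 2n.
Matching the n-coefficient: p = -5p + 2 ⇒ p = \frac{1}{3}.
Matching constants: q = 5p - 5q ⇒ q = \frac{5}{18}.
General: a(n) = A·(-5)^n + \frac{n}{3} + \frac{5}{18}.
Apply a(0) = -3: A + \frac{5}{18} = -3 ⇒ A = - \frac{59}{18}.
So a(n) = - \frac{59 \left(-5\right)^{n}}{18} + \frac{n}{3} + \frac{5}{18}.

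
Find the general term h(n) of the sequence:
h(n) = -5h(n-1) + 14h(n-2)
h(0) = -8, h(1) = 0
Characteristic equation: x² + 5x - 14 = 0, which factors as (x - (-7))(x - (2)) = 0.
Roots r₁ = -7, r₂ = 2 (distinct).
General solution: h(n) = A·(-7)^n + B·(2)^n.
From h(0) = -8: A + B = -8.
From h(1) = 0: -7A + 2B = 0.
Solving: A = - \frac{16}{9}, B = - \frac{56}{9}.
So h(n) = - \frac{16 \left(-7\right)^{n}}{9} - \frac{56 \cdot 2^{n}}{9}.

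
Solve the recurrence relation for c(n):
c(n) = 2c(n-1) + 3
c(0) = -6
First-order linear non-homogeneous.
Homogeneous solution: c_h(n) = A·(2)^n.
Try constant particular solution c_p = K: K = 2K + 3 ⇒ K = -3.
General: c(n) = A·(2)^n - 3.
Apply c(0) = -6: A - 3 = -6 ⇒ A = -3.
So c(n) = - 3 \cdot 2^{n} - 3.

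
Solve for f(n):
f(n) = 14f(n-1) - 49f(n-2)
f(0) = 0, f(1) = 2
Characteristic equation: x² - 14x + 49 = 0, which is (x - (7))².
Repeated root r = 7.
General solution: f(n) = (A + Bn)·(7)^n.
From f(0) = 0: A = 0.
From f(1) = 2: (A + B)·(7) = 2 ⇒ B = \frac{2}{7}.
So f(n) = \left(\frac{2 n}{7}\right) \cdot (7)^n.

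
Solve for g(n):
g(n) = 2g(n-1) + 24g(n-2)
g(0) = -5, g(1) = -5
Characteristic equation: x² - 2x - 24 = 0, which factors as (x - (-4))(x - (6)) = 0.
Roots r₁ = -4, r₂ = 6 (distinct).
General solution: g(n) = A·(-4)^n + B·(6)^n.
From g(0) = -5: A + B = -5.
From g(1) = -5: -4A + 6B = -5.
Solving: A = - \frac{5}{2}, B = - \frac{5}{2}.
So g(n) = - \frac{5 \left(-4\right)^{n}}{2} - \frac{5 \cdot 6^{n}}{2}.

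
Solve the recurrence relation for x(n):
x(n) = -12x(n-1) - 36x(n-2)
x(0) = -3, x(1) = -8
Characteristic equation: x² + 12x + 36 = 0, which is (x - (-6))².
Repeated root r = -6.
General solution: x(n) = (A + Bn)·(-6)^n.
From x(0) = -3: A = -3.
From x(1) = -8: (A + B)·(-6) = -8 ⇒ B = \frac{13}{3}.
So x(n) = \left(\frac{13 n}{3} - 3\right) \cdot (-6)^n.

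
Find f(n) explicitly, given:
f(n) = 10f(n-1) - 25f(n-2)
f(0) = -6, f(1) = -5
Characteristic equation: x² - 10x + 25 = 0, which is (x - (5))².
Repeated root r = 5.
General solution: f(n) = (A + Bn)·(5)^n.
From f(0) = -6: A = -6.
From f(1) = -5: (A + B)·(5) = -5 ⇒ B = 5.
So f(n) = \left(5 n - 6\right) \cdot (5)^n.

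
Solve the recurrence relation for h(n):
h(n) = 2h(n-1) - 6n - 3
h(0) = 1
First-order linear with linear forcing.
Homogeneous solution: h_h(n) = A·(2)^n.
Try particular h_p(n) = pn + q. Substituting:
  pn + q = 2(p(n-1) + q) - 6n - 3.
Matching the n-coefficient: p = 2p - 6 ⇒ p = 6.
Matching constants: q = -2p + 2q - 3 ⇒ q = 15.
General: h(n) = A·(2)^n + 6 n + 15.
Apply h(0) = 1: A + 15 = 1 ⇒ A = -14.
So h(n) = - 14 \cdot 2^{n} + 6 n + 15.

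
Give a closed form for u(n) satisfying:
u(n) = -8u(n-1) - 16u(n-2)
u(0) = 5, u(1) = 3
Characteristic equation: x² + 8x + 16 = 0, which is (x - (-4))².
Repeated root r = -4.
General solution: u(n) = (A + Bn)·(-4)^n.
From u(0) = 5: A = 5.
From u(1) = 3: (A + B)·(-4) = 3 ⇒ B = - \frac{23}{4}.
So u(n) = \left(5 - \frac{23 n}{4}\right) \cdot (-4)^n.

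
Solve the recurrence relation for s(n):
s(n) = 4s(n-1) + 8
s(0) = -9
First-order linear non-homogeneous.
Homogeneous solution: s_h(n) = A·(4)^n.
Try constant particular solution s_p = K: K = 4K + 8 ⇒ K = - \frac{8}{3}.
General: s(n) = A·(4)^n - \frac{8}{3}.
Apply s(0) = -9: A - \frac{8}{3} = -9 ⇒ A = - \frac{19}{3}.
So s(n) = - \frac{19 \cdot 4^{n}}{3} - \frac{8}{3}.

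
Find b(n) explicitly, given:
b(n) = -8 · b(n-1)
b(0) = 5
Pure geometric recurrence with ratio -8.
By induction b(n) = b(0) · (-8)^n = 5 \left(-8\right)^{n}.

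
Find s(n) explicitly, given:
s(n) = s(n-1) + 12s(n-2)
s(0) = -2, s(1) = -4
Characteristic equation: x² - x - 12 = 0, which factors as (x - (-3))(x - (4)) = 0.
Roots r₁ = -3, r₂ = 4 (distinct).
General solution: s(n) = A·(-3)^n + B·(4)^n.
From s(0) = -2: A + B = -2.
From s(1) = -4: -3A + 4B = -4.
Solving: A = - \frac{4}{7}, B = - \frac{10}{7}.
So s(n) = - \frac{4 \left(-3\right)^{n}}{7} - \frac{10 \cdot 4^{n}}{7}.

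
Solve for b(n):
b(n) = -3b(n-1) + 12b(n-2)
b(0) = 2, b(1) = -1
Characteristic equation: x² + 3x - 12 = 0.
Discriminant Δ = (-3)² + 4·(12) = 57.
Roots r₁,₂ = (-3 ± √57)/2, so r₁ = - \frac{3}{2} + \frac{\sqrt{57}}{2}, r₂ = - \frac{\sqrt{57}}{2} - \frac{3}{2}.
General solution: b(n) = A·r₁^n + B·r₂^n.
From the initial conditions, A + B = 2 and r₁A + r₂B = -1.
Since r₁ - r₂ = √57: A = (-1 - (2)r₂)/√57 = \frac{2 \sqrt{57}}{57} + 1, and B = 2 - A = 1 - \frac{2 \sqrt{57}}{57}.
So b(n) = \left(\frac{2 \sqrt{57}}{57} + 1\right)\left(- \frac{3}{2} + \frac{\sqrt{57}}{2}\right)^n + \left(1 - \frac{2 \sqrt{57}}{57}\right)\left(- \frac{\sqrt{57}}{2} - \frac{3}{2}\right)^n.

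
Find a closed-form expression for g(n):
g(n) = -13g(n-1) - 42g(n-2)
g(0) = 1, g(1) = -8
Characteristic equation: x² + 13x + 42 = 0, which factors as (x - (-6))(x - (-7)) = 0.
Roots r₁ = -6, r₂ = -7 (distinct).
General solution: g(n) = A·(-6)^n + B·(-7)^n.
From g(0) = 1: A + B = 1.
From g(1) = -8: -6A - 7B = -8.
Solving: A = -1, B = 2.
So g(n) = - \left(-6\right)^{n} + 2 \left(-7\right)^{n}.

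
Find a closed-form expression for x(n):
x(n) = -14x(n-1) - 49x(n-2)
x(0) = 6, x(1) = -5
Characteristic equation: x² + 14x + 49 = 0, which is (x - (-7))².
Repeated root r = -7.
General solution: x(n) = (A + Bn)·(-7)^n.
From x(0) = 6: A = 6.
From x(1) = -5: (A + B)·(-7) = -5 ⇒ B = - \frac{37}{7}.
So x(n) = \left(6 - \frac{37 n}{7}\right) \cdot (-7)^n.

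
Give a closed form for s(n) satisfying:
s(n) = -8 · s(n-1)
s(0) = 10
Pure geometric recurrence with ratio -8.
By induction s(n) = s(0) · (-8)^n = 10 \left(-8\right)^{n}.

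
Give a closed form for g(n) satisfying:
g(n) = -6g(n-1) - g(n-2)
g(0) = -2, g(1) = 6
Characteristic equation: x² + 6x + 1 = 0.
Discriminant Δ = (-6)² + 4·(-1) = 32.
Roots r₁,₂ = (-6 ± √32)/2, so r₁ = -3 + 2 \sqrt{2}, r₂ = -3 - 2 \sqrt{2}.
General solution: g(n) = A·r₁^n + B·r₂^n.
From the initial conditions, A + B = -2 and r₁A + r₂B = 6.
Since r₁ - r₂ = √32: A = (6 - (-2)r₂)/√32 = -1, and B = -2 - A = -1.
So g(n) = \left(-1\right)\left(-3 + 2 \sqrt{2}\right)^n + \left(-1\right)\left(-3 - 2 \sqrt{2}\right)^n.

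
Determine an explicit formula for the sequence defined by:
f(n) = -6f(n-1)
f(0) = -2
This is a homogeneous first-order recurrence with ratio -6.
By induction f(n) = f(0) · (-6)^n = - 2 \left(-6\right)^{n}.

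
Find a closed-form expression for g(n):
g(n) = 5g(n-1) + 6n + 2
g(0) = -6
First-order linear with linear forcing.
Homogeneous solution: g_h(n) = A·(5)^n.
Try particular g_p(n) = pn + q. Substituting:
  pn + q = 5(p(n-1) + q) + 6n + 2.
Matching the n-coefficient: p = 5p + 6 ⇒ p = - \frac{3}{2}.
Matching constants: q = -5p + 5q + 2 ⇒ q = - \frac{19}{8}.
General: g(n) = A·(5)^n - \frac{3 n}{2} - \frac{19}{8}.
Apply g(0) = -6: A - \frac{19}{8} = -6 ⇒ A = - \frac{29}{8}.
So g(n) = - \frac{29 \cdot 5^{n}}{8} - \frac{3 n}{2} - \frac{19}{8}.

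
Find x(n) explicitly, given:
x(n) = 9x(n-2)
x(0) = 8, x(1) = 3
Characteristic equation: x² - 9 = 0, which factors as (x - (-3))(x - (3)) = 0.
Roots r₁ = -3, r₂ = 3 (distinct).
General solution: x(n) = A·(-3)^n + B·(3)^n.
From x(0) = 8: A + B = 8.
From x(1) = 3: -3A + 3B = 3.
Solving: A = \frac{7}{2}, B = \frac{9}{2}.
So x(n) = \frac{7 \left(-3\right)^{n}}{2} + \frac{9 \cdot 3^{n}}{2}.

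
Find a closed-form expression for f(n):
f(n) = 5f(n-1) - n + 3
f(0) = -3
First-order linear with linear forcing.
Homogeneous solution: f_h(n) = A·(5)^n.
Try particular f_p(n) = pn + q. Substituting:
  pn + q = 5(p(n-1) + q) - n + 3.
Matching the n-coefficient: p = 5p - 1 ⇒ p = \frac{1}{4}.
Matching constants: q = -5p + 5q + 3 ⇒ q = - \frac{7}{16}.
General: f(n) = A·(5)^n + \frac{n}{4} - \frac{7}{16}.
Apply f(0) = -3: A - \frac{7}{16} = -3 ⇒ A = - \frac{41}{16}.
So f(n) = - \frac{41 \cdot 5^{n}}{16} + \frac{n}{4} - \frac{7}{16}.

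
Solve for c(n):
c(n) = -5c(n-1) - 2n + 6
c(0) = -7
First-order linear with linear forcing.
Homogeneous solution: c_h(n) = A·(-5)^n.
Try particular c_p(n) = pn + q. Substituting:
  pn + q = -5(p(n-1) + q) - 2n + 6.
Matching the n-coefficient: p = -5p - 2 ⇒ p = - \frac{1}{3}.
Matching constants: q = 5p - 5q + 6 ⇒ q = \frac{13}{18}.
General: c(n) = A·(-5)^n - \frac{n}{3} + \frac{13}{18}.
Apply c(0) = -7: A + \frac{13}{18} = -7 ⇒ A = - \frac{139}{18}.
So c(n) = - \frac{139 \left(-5\right)^{n}}{18} - \frac{n}{3} + \frac{13}{18}.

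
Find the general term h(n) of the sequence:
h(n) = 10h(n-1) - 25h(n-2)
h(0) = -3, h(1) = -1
Characteristic equation: x² - 10x + 25 = 0, which is (x - (5))².
Repeated root r = 5.
General solution: h(n) = (A + Bn)·(5)^n.
From h(0) = -3: A = -3.
From h(1) = -1: (A + B)·(5) = -1 ⇒ B = \frac{14}{5}.
So h(n) = \left(\frac{14 n}{5} - 3\right) \cdot (5)^n.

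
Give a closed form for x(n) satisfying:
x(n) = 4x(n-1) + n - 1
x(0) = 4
First-order linear with linear forcing.
Homogeneous solution: x_h(n) = A·(4)^n.
Try particular x_p(n) = pn + q. Substituting:
  pn + q = 4(p(n-1) + q) + n - 1.
Matching the n-coefficient: p = 4p + 1 ⇒ p = - \frac{1}{3}.
Matching constants: q = -4p + 4q - 1 ⇒ q = - \frac{1}{9}.
General: x(n) = A·(4)^n - \frac{n}{3} - \frac{1}{9}.
Apply x(0) = 4: A - \frac{1}{9} = 4 ⇒ A = \frac{37}{9}.
So x(n) = \frac{37 \cdot 4^{n}}{9} - \frac{n}{3} - \frac{1}{9}.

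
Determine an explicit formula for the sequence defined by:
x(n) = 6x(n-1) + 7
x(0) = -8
First-order linear non-homogeneous.
Homogeneous solution: x_h(n) = A·(6)^n.
Try constant particular solution x_p = K: K = 6K + 7 ⇒ K = - \frac{7}{5}.
General: x(n) = A·(6)^n - \frac{7}{5}.
Apply x(0) = -8: A - \frac{7}{5} = -8 ⇒ A = - \frac{33}{5}.
So x(n) = - \frac{33 \cdot 6^{n}}{5} - \frac{7}{5}.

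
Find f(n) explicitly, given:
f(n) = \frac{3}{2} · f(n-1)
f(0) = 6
Pure geometric recurrence with ratio \frac{3}{2}.
By induction f(n) = f(0) · (\frac{3}{2})^n = 6 \left(\frac{3}{2}\right)^{n}.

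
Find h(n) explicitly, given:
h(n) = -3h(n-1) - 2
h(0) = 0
First-order linear non-homogeneous.
Homogeneous solution: h_h(n) = A·(-3)^n.
Try constant particular solution h_p = K: K = -3K - 2 ⇒ K = - \frac{1}{2}.
General: h(n) = A·(-3)^n - \frac{1}{2}.
Apply h(0) = 0: A - \frac{1}{2} = 0 ⇒ A = \frac{1}{2}.
So h(n) = \frac{\left(-3\right)^{n}}{2} - \frac{1}{2}.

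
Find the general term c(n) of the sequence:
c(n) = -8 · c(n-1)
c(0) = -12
Pure geometric recurrence with ratio -8.
By induction c(n) = c(0) · (-8)^n = - 12 \left(-8\right)^{n}.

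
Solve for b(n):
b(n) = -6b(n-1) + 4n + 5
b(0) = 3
First-order linear with linear forcing.
Homogeneous solution: b_h(n) = A·(-6)^n.
Try particular b_p(n) = pn + q. Substituting:
  pn + q = -6(p(n-1) + q) + 4n + 5.
Matching the n-coefficient: p = -6p + 4 ⇒ p = \frac{4}{7}.
Matching constants: q = 6p - 6q + 5 ⇒ q = \frac{59}{49}.
General: b(n) = A·(-6)^n + \frac{4 n}{7} + \frac{59}{49}.
Apply b(0) = 3: A + \frac{59}{49} = 3 ⇒ A = \frac{88}{49}.
So b(n) = \frac{88 \left(-6\right)^{n}}{49} + \frac{4 n}{7} + \frac{59}{49}.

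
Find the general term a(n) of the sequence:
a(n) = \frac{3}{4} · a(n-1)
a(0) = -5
Pure geometric recurrence with ratio \frac{3}{4}.
By induction a(n) = a(0) · (\frac{3}{4})^n = - 5 \left(\frac{3}{4}\right)^{n}.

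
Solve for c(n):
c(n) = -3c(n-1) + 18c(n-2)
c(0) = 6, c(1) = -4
Characteristic equation: x² + 3x - 18 = 0, which factors as (x - (3))(x - (-6)) = 0.
Roots r₁ = 3, r₂ = -6 (distinct).
General solution: c(n) = A·(3)^n + B·(-6)^n.
From c(0) = 6: A + B = 6.
From c(1) = -4: 3A - 6B = -4.
Solving: A = \frac{32}{9}, B = \frac{22}{9}.
So c(n) = \frac{22 \left(-6\right)^{n}}{9} + \frac{32 \cdot 3^{n}}{9}.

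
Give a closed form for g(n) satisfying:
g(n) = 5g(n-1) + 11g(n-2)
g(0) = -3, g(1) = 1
Characteristic equation: x² - 5x - 11 = 0.
Discriminant Δ = (5)² + 4·(11) = 69.
Roots r₁,₂ = (5 ± √69)/2, so r₁ = \frac{5}{2} + \frac{\sqrt{69}}{2}, r₂ = \frac{5}{2} - \frac{\sqrt{69}}{2}.
General solution: g(n) = A·r₁^n + B·r₂^n.
From the initial conditions, A + B = -3 and r₁A + r₂B = 1.
Since r₁ - r₂ = √69: A = (1 - (-3)r₂)/√69 = - \frac{3}{2} + \frac{17 \sqrt{69}}{138}, and B = -3 - A = - \frac{3}{2} - \frac{17 \sqrt{69}}{138}.
So g(n) = \left(- \frac{3}{2} + \frac{17 \sqrt{69}}{138}\right)\left(\frac{5}{2} + \frac{\sqrt{69}}{2}\right)^n + \left(- \frac{3}{2} - \frac{17 \sqrt{69}}{138}\right)\left(\frac{5}{2} - \frac{\sqrt{69}}{2}\right)^n.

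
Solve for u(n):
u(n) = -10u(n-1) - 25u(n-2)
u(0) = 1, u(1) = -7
Characteristic equation: x² + 10x + 25 = 0, which is (x - (-5))².
Repeated root r = -5.
General solution: u(n) = (A + Bn)·(-5)^n.
From u(0) = 1: A = 1.
From u(1) = -7: (A + B)·(-5) = -7 ⇒ B = \frac{2}{5}.
So u(n) = \left(\frac{2 n}{5} + 1\right) \cdot (-5)^n.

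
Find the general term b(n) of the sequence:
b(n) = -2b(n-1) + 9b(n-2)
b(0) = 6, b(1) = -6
Characteristic equation: x² + 2x - 9 = 0.
Discriminant Δ = (-2)² + 4·(9) = 40.
Roots r₁,₂ = (-2 ± √40)/2, so r₁ = -1 + \sqrt{10}, r₂ = - \sqrt{10} - 1.
General solution: b(n) = A·r₁^n + B·r₂^n.
From the initial conditions, A + B = 6 and r₁A + r₂B = -6.
Since r₁ - r₂ = √40: A = (-6 - (6)r₂)/√40 = 3, and B = 6 - A = 3.
So b(n) = \left(3\right)\left(-1 + \sqrt{10}\right)^n + \left(3\right)\left(- \sqrt{10} - 1\right)^n.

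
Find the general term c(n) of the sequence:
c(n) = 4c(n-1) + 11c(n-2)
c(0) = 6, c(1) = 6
Characteristic equation: x² - 4x - 11 = 0.
Discriminant Δ = (4)² + 4·(11) = 60.
Roots r₁,₂ = (4 ± √60)/2, so r₁ = 2 + \sqrt{15}, r₂ = 2 - \sqrt{15}.
General solution: c(n) = A·r₁^n + B·r₂^n.
From the initial conditions, A + B = 6 and r₁A + r₂B = 6.
Since r₁ - r₂ = √60: A = (6 - (6)r₂)/√60 = 3 - \frac{\sqrt{15}}{5}, and B = 6 - A = \frac{\sqrt{15}}{5} + 3.
So c(n) = \left(3 - \frac{\sqrt{15}}{5}\right)\left(2 + \sqrt{15}\right)^n + \left(\frac{\sqrt{15}}{5} + 3\right)\left(2 - \sqrt{15}\right)^n.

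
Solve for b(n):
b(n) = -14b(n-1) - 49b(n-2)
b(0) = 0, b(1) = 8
Characteristic equation: x² + 14x + 49 = 0, which is (x - (-7))².
Repeated root r = -7.
General solution: b(n) = (A + Bn)·(-7)^n.
From b(0) = 0: A = 0.
From b(1) = 8: (A + B)·(-7) = 8 ⇒ B = - \frac{8}{7}.
So b(n) = \left(- \frac{8 n}{7}\right) \cdot (-7)^n.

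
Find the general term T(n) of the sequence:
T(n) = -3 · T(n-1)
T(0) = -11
Pure geometric recurrence with ratio -3.
By induction T(n) = T(0) · (-3)^n = - 11 \left(-3\right)^{n}.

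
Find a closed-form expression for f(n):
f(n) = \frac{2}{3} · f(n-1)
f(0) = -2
Pure geometric recurrence with ratio \frac{2}{3}.
By induction f(n) = f(0) · (\frac{2}{3})^n = - 2 \left(\frac{2}{3}\right)^{n}.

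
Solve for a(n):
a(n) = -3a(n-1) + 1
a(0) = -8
First-order linear non-homogeneous.
Homogeneous solution: a_h(n) = A·(-3)^n.
Try constant particular solution a_p = K: K = -3K + 1 ⇒ K = \frac{1}{4}.
General: a(n) = A·(-3)^n + \frac{1}{4}.
Apply a(0) = -8: A + \frac{1}{4} = -8 ⇒ A = - \frac{33}{4}.
So a(n) = \frac{1}{4} - \frac{33 \left(-3\right)^{n}}{4}.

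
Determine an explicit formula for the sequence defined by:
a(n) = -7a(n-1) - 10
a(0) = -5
First-order linear non-homogeneous.
Homogeneous solution: a_h(n) = A·(-7)^n.
Try constant particular solution a_p = K: K = -7K - 10 ⇒ K = - \frac{5}{4}.
General: a(n) = A·(-7)^n - \frac{5}{4}.
Apply a(0) = -5: A - \frac{5}{4} = -5 ⇒ A = - \frac{15}{4}.
So a(n) = - \frac{15 \left(-7\right)^{n}}{4} - \frac{5}{4}.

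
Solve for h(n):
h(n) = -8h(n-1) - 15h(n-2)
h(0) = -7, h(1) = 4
Characteristic equation: x² + 8x + 15 = 0, which factors as (x - (-3))(x - (-5)) = 0.
Roots r₁ = -3, r₂ = -5 (distinct).
General solution: h(n) = A·(-3)^n + B·(-5)^n.
From h(0) = -7: A + B = -7.
From h(1) = 4: -3A - 5B = 4.
Solving: A = - \frac{31}{2}, B = \frac{17}{2}.
So h(n) = - \frac{31 \left(-3\right)^{n}}{2} + \frac{17 \left(-5\right)^{n}}{2}.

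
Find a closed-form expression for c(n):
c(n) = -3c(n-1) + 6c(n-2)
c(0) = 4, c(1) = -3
Characteristic equation: x² + 3x - 6 = 0.
Discriminant Δ = (-3)² + 4·(6) = 33.
Roots r₁,₂ = (-3 ± √33)/2, so r₁ = - \frac{3}{2} + \frac{\sqrt{33}}{2}, r₂ = - \frac{\sqrt{33}}{2} - \frac{3}{2}.
General solution: c(n) = A·r₁^n + B·r₂^n.
From the initial conditions, A + B = 4 and r₁A + r₂B = -3.
Since r₁ - r₂ = √33: A = (-3 - (4)r₂)/√33 = \frac{\sqrt{33}}{11} + 2, and B = 4 - A = 2 - \frac{\sqrt{33}}{11}.
So c(n) = \left(\frac{\sqrt{33}}{11} + 2\right)\left(- \frac{3}{2} + \frac{\sqrt{33}}{2}\right)^n + \left(2 - \frac{\sqrt{33}}{11}\right)\left(- \frac{\sqrt{33}}{2} - \frac{3}{2}\right)^n.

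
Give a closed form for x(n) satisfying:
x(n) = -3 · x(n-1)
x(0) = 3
Pure geometric recurrence with ratio -3.
By induction x(n) = x(0) · (-3)^n = 3 \left(-3\right)^{n}.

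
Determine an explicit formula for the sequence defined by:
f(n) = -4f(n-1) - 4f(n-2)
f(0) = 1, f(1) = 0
Characteristic equation: x² + 4x + 4 = 0, which is (x - (-2))².
Repeated root r = -2.
General solution: f(n) = (A + Bn)·(-2)^n.
From f(0) = 1: A = 1.
From f(1) = 0: (A + B)·(-2) = 0 ⇒ B = -1.
So f(n) = \left(1 - n\right) \cdot (-2)^n.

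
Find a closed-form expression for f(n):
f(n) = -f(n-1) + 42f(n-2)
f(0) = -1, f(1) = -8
Characteristic equation: x² + x - 42 = 0, which factors as (x - (-7))(x - (6)) = 0.
Roots r₁ = -7, r₂ = 6 (distinct).
General solution: f(n) = A·(-7)^n + B·(6)^n.
From f(0) = -1: A + B = -1.
From f(1) = -8: -7A + 6B = -8.
Solving: A = \frac{2}{13}, B = - \frac{15}{13}.
So f(n) = \frac{2 \left(-7\right)^{n}}{13} - \frac{15 \cdot 6^{n}}{13}.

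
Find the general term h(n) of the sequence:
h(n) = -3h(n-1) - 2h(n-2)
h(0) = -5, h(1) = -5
Characteristic equation: x² + 3x + 2 = 0, which factors as (x - (-1))(x - (-2)) = 0.
Roots r₁ = -1, r₂ = -2 (distinct).
General solution: h(n) = A·(-1)^n + B·(-2)^n.
From h(0) = -5: A + B = -5.
From h(1) = -5: -A - 2B = -5.
Solving: A = -15, B = 10.
So h(n) = - 15 \left(-1\right)^{n} + 10 \left(-2\right)^{n}.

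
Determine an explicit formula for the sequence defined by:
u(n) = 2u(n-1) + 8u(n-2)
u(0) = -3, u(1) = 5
Characteristic equation: x² - 2x - 8 = 0, which factors as (x - (-2))(x - (4)) = 0.
Roots r₁ = -2, r₂ = 4 (distinct).
General solution: u(n) = A·(-2)^n + B·(4)^n.
From u(0) = -3: A + B = -3.
From u(1) = 5: -2A + 4B = 5.
Solving: A = - \frac{17}{6}, B = - \frac{1}{6}.
So u(n) = - \frac{17 \left(-2\right)^{n}}{6} - \frac{4^{n}}{6}.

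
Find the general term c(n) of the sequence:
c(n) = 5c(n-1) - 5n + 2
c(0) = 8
First-order linear with linear forcing.
Homogeneous solution: c_h(n) = A·(5)^n.
Try particular c_p(n) = pn + q. Substituting:
  pn + q = 5(p(n-1) + q) - 5n + 2.
Matching the n-coefficient: p = 5p - 5 ⇒ p = \frac{5}{4}.
Matching constants: q = -5p + 5q + 2 ⇒ q = \frac{17}{16}.
General: c(n) = A·(5)^n + \frac{5 n}{4} + \frac{17}{16}.
Apply c(0) = 8: A + \frac{17}{16} = 8 ⇒ A = \frac{111}{16}.
So c(n) = \frac{111 \cdot 5^{n}}{16} + \frac{5 n}{4} + \frac{17}{16}.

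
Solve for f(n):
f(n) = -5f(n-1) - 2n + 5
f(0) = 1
First-order linear with linear forcing.
Homogeneous solution: f_h(n) = A·(-5)^n.
Try particular f_p(n) = pn + q. Substituting:
  pn + q = -5(p(n-1) + q) - 2n + 5.
Matching the n-coefficient: p = -5p - 2 ⇒ p = - \frac{1}{3}.
Matching constants: q = 5p - 5q + 5 ⇒ q = \frac{5}{9}.
General: f(n) = A·(-5)^n - \frac{n}{3} + \frac{5}{9}.
Apply f(0) = 1: A + \frac{5}{9} = 1 ⇒ A = \frac{4}{9}.
So f(n) = \frac{4 \left(-5\right)^{n}}{9} - \frac{n}{3} + \frac{5}{9}.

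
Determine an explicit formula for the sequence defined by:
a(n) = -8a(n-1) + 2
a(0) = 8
First-order linear non-homogeneous.
Homogeneous solution: a_h(n) = A·(-8)^n.
Try constant particular solution a_p = K: K = -8K + 2 ⇒ K = \frac{2}{9}.
General: a(n) = A·(-8)^n + \frac{2}{9}.
Apply a(0) = 8: A + \frac{2}{9} = 8 ⇒ A = \frac{70}{9}.
So a(n) = \frac{70 \left(-8\right)^{n}}{9} + \frac{2}{9}.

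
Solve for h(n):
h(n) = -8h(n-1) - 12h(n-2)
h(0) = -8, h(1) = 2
Characteristic equation: x² + 8x + 12 = 0, which factors as (x - (-2))(x - (-6)) = 0.
Roots r₁ = -2, r₂ = -6 (distinct).
General solution: h(n) = A·(-2)^n + B·(-6)^n.
From h(0) = -8: A + B = -8.
From h(1) = 2: -2A - 6B = 2.
Solving: A = - \frac{23}{2}, B = \frac{7}{2}.
So h(n) = - \frac{23 \left(-2\right)^{n}}{2} + \frac{7 \left(-6\right)^{n}}{2}.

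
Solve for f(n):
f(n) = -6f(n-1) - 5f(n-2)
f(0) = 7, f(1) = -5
Characteristic equation: x² + 6x + 5 = 0, which factors as (x - (-1))(x - (-5)) = 0.
Roots r₁ = -1, r₂ = -5 (distinct).
General solution: f(n) = A·(-1)^n + B·(-5)^n.
From f(0) = 7: A + B = 7.
From f(1) = -5: -A - 5B = -5.
Solving: A = \frac{15}{2}, B = - \frac{1}{2}.
So f(n) = \frac{15 \left(-1\right)^{n}}{2} - \frac{\left(-5\right)^{n}}{2}.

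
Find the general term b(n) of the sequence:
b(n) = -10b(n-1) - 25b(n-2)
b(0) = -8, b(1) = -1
Characteristic equation: x² + 10x + 25 = 0, which is (x - (-5))².
Repeated root r = -5.
General solution: b(n) = (A + Bn)·(-5)^n.
From b(0) = -8: A = -8.
From b(1) = -1: (A + B)·(-5) = -1 ⇒ B = \frac{41}{5}.
So b(n) = \left(\frac{41 n}{5} - 8\right) \cdot (-5)^n.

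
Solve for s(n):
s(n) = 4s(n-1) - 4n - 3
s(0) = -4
First-order linear with linear forcing.
Homogeneous solution: s_h(n) = A·(4)^n.
Try particular s_p(n) = pn + q. Substituting:
  pn + q = 4(p(n-1) + q) - 4n - 3.
Matching the n-coefficient: p = 4p - 4 ⇒ p = \frac{4}{3}.
Matching constants: q = -4p + 4q - 3 ⇒ q = \frac{25}{9}.
General: s(n) = A·(4)^n + \frac{4 n}{3} + \frac{25}{9}.
Apply s(0) = -4: A + \frac{25}{9} = -4 ⇒ A = - \frac{61}{9}.
So s(n) = - \frac{61 \cdot 4^{n}}{9} + \frac{4 n}{3} + \frac{25}{9}.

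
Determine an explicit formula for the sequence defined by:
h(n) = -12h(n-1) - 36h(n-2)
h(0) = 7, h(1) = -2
Characteristic equation: x² + 12x + 36 = 0, which is (x - (-6))².
Repeated root r = -6.
General solution: h(n) = (A + Bn)·(-6)^n.
From h(0) = 7: A = 7.
From h(1) = -2: (A + B)·(-6) = -2 ⇒ B = - \frac{20}{3}.
So h(n) = \left(7 - \frac{20 n}{3}\right) \cdot (-6)^n.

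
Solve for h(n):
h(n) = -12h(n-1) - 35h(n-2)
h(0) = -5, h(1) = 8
Characteristic equation: x² + 12x + 35 = 0, which factors as (x - (-7))(x - (-5)) = 0.
Roots r₁ = -7, r₂ = -5 (distinct).
General solution: h(n) = A·(-7)^n + B·(-5)^n.
From h(0) = -5: A + B = -5.
From h(1) = 8: -7A - 5B = 8.
Solving: A = \frac{17}{2}, B = - \frac{27}{2}.
So h(n) = - \frac{27 \left(-5\right)^{n}}{2} + \frac{17 \left(-7\right)^{n}}{2}.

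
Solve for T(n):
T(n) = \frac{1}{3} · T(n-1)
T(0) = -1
Pure geometric recurrence with ratio \frac{1}{3}.
By induction T(n) = T(0) · (\frac{1}{3})^n = - 3^{- n}.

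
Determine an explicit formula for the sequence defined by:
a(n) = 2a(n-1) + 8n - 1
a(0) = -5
First-order linear with linear forcing.
Homogeneous solution: a_h(n) = A·(2)^n.
Try particular a_p(n) = pn + q. Substituting:
  pn + q = 2(p(n-1) + q) + 8n - 1.
Matching the n-coefficient: p = 2p + 8 ⇒ p = -8.
Matching constants: q = -2p + 2q - 1 ⇒ q = -15.
General: a(n) = A·(2)^n - 8 n - 15.
Apply a(0) = -5: A - 15 = -5 ⇒ A = 10.
So a(n) = 10 \cdot 2^{n} - 8 n - 15.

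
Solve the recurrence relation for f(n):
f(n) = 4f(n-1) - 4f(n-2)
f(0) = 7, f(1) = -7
Characteristic equation: x² - 4x + 4 = 0, which is (x - (2))².
Repeated root r = 2.
General solution: f(n) = (A + Bn)·(2)^n.
From f(0) = 7: A = 7.
From f(1) = -7: (A + B)·(2) = -7 ⇒ B = - \frac{21}{2}.
So f(n) = \left(7 - \frac{21 n}{2}\right) \cdot (2)^n.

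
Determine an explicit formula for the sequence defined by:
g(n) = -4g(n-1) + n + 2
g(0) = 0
First-order linear with linear forcing.
Homogeneous solution: g_h(n) = A·(-4)^n.
Try particular g_p(n) = pn + q. Substituting:
  pn + q = -4(p(n-1) + q) + n + 2.
Matching the n-coefficient: p = -4p + 1 ⇒ p = \frac{1}{5}.
Matching constants: q = 4p - 4q + 2 ⇒ q = \frac{14}{25}.
General: g(n) = A·(-4)^n + \frac{n}{5} + \frac{14}{25}.
Apply g(0) = 0: A + \frac{14}{25} = 0 ⇒ A = - \frac{14}{25}.
So g(n) = - \frac{14 \left(-4\right)^{n}}{25} + \frac{n}{5} + \frac{14}{25}.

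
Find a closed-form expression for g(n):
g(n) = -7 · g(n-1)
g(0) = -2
Pure geometric recurrence with ratio -7.
By induction g(n) = g(0) · (-7)^n = - 2 \left(-7\right)^{n}.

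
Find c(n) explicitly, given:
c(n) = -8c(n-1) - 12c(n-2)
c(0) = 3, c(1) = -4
Characteristic equation: x² + 8x + 12 = 0, which factors as (x - (-2))(x - (-6)) = 0.
Roots r₁ = -2, r₂ = -6 (distinct).
General solution: c(n) = A·(-2)^n + B·(-6)^n.
From c(0) = 3: A + B = 3.
From c(1) = -4: -2A - 6B = -4.
Solving: A = \frac{7}{2}, B = - \frac{1}{2}.
So c(n) = \frac{7 \left(-2\right)^{n}}{2} - \frac{\left(-6\right)^{n}}{2}.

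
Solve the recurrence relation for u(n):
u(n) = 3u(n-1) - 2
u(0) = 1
First-order linear non-homogeneous.
Homogeneous solution: u_h(n) = A·(3)^n.
Try constant particular solution u_p = K: K = 3K - 2 ⇒ K = 1.
General: u(n) = A·(3)^n + 1.
Apply u(0) = 1: A + 1 = 1 ⇒ A = 0.
So u(n) = 1.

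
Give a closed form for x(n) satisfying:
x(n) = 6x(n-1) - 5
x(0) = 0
First-order linear non-homogeneous.
Homogeneous solution: x_h(n) = A·(6)^n.
Try constant particular solution x_p = K: K = 6K - 5 ⇒ K = 1.
General: x(n) = A·(6)^n + 1.
Apply x(0) = 0: A + 1 = 0 ⇒ A = -1.
So x(n) = 1 - 6^{n}.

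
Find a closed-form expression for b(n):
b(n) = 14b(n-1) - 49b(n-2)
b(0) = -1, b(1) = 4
Characteristic equation: x² - 14x + 49 = 0, which is (x - (7))².
Repeated root r = 7.
General solution: b(n) = (A + Bn)·(7)^n.
From b(0) = -1: A = -1.
From b(1) = 4: (A + B)·(7) = 4 ⇒ B = \frac{11}{7}.
So b(n) = \left(\frac{11 n}{7} - 1\right) \cdot (7)^n.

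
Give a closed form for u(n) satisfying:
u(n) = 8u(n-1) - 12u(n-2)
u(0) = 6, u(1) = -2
Characteristic equation: x² - 8x + 12 = 0, which factors as (x - (2))(x - (6)) = 0.
Roots r₁ = 2, r₂ = 6 (distinct).
General solution: u(n) = A·(2)^n + B·(6)^n.
From u(0) = 6: A + B = 6.
From u(1) = -2: 2A + 6B = -2.
Solving: A = \frac{19}{2}, B = - \frac{7}{2}.
So u(n) = \frac{19 \cdot 2^{n}}{2} - \frac{7 \cdot 6^{n}}{2}.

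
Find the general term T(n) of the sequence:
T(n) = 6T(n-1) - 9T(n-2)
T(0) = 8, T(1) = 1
Characteristic equation: x² - 6x + 9 = 0, which is (x - (3))².
Repeated root r = 3.
General solution: T(n) = (A + Bn)·(3)^n.
From T(0) = 8: A = 8.
From T(1) = 1: (A + B)·(3) = 1 ⇒ B = - \frac{23}{3}.
So T(n) = \left(8 - \frac{23 n}{3}\right) \cdot (3)^n.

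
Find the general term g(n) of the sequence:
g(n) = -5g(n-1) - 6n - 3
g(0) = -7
First-order linear with linear forcing.
Homogeneous solution: g_h(n) = A·(-5)^n.
Try particular g_p(n) = pn + q. Substituting:
  pn + q = -5(p(n-1) + q) - 6n - 3.
Matching the n-coefficient: p = -5p - 6 ⇒ p = -1.
Matching constants: q = 5p - 5q - 3 ⇒ q = - \frac{4}{3}.
General: g(n) = A·(-5)^n - n - \frac{4}{3}.
Apply g(0) = -7: A - \frac{4}{3} = -7 ⇒ A = - \frac{17}{3}.
So g(n) = - \frac{17 \left(-5\right)^{n}}{3} - n - \frac{4}{3}.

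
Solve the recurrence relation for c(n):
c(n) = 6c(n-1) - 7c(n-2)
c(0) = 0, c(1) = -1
Characteristic equation: x² - 6x + 7 = 0.
Discriminant Δ = (6)² + 4·(-7) = 8.
Roots r₁,₂ = (6 ± √8)/2, so r₁ = \sqrt{2} + 3, r₂ = 3 - \sqrt{2}.
General solution: c(n) = A·r₁^n + B·r₂^n.
From the initial conditions, A + B = 0 and r₁A + r₂B = -1.
Since r₁ - r₂ = √8: A = (-1 - (0)r₂)/√8 = - \frac{\sqrt{2}}{4}, and B = 0 - A = \frac{\sqrt{2}}{4}.
So c(n) = \left(- \frac{\sqrt{2}}{4}\right)\left(\sqrt{2} + 3\right)^n + \left(\frac{\sqrt{2}}{4}\right)\left(3 - \sqrt{2}\right)^n.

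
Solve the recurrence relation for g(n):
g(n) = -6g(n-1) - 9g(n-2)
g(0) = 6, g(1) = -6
Characteristic equation: x² + 6x + 9 = 0, which is (x - (-3))².
Repeated root r = -3.
General solution: g(n) = (A + Bn)·(-3)^n.
From g(0) = 6: A = 6.
From g(1) = -6: (A + B)·(-3) = -6 ⇒ B = -4.
So g(n) = \left(6 - 4 n\right) \cdot (-3)^n.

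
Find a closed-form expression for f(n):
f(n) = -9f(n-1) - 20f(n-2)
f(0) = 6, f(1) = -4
Characteristic equation: x² + 9x + 20 = 0, which factors as (x - (-4))(x - (-5)) = 0.
Roots r₁ = -4, r₂ = -5 (distinct).
General solution: f(n) = A·(-4)^n + B·(-5)^n.
From f(0) = 6: A + B = 6.
From f(1) = -4: -4A - 5B = -4.
Solving: A = 26, B = -20.
So f(n) = 26 \left(-4\right)^{n} - 20 \left(-5\right)^{n}.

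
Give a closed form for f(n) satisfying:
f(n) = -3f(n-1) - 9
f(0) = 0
First-order linear non-homogeneous.
Homogeneous solution: f_h(n) = A·(-3)^n.
Try constant particular solution f_p = K: K = -3K - 9 ⇒ K = - \frac{9}{4}.
General: f(n) = A·(-3)^n - \frac{9}{4}.
Apply f(0) = 0: A - \frac{9}{4} = 0 ⇒ A = \frac{9}{4}.
So f(n) = \frac{9 \left(-3\right)^{n}}{4} - \frac{9}{4}.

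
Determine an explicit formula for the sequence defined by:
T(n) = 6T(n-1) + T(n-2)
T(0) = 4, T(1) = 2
Characteristic equation: x² - 6x - 1 = 0.
Discriminant Δ = (6)² + 4·(1) = 40.
Roots r₁,₂ = (6 ± √40)/2, so r₁ = 3 + \sqrt{10}, r₂ = 3 - \sqrt{10}.
General solution: T(n) = A·r₁^n + B·r₂^n.
From the initial conditions, A + B = 4 and r₁A + r₂B = 2.
Since r₁ - r₂ = √40: A = (2 - (4)r₂)/√40 = 2 - \frac{\sqrt{10}}{2}, and B = 4 - A = \frac{\sqrt{10}}{2} + 2.
So T(n) = \left(2 - \frac{\sqrt{10}}{2}\right)\left(3 + \sqrt{10}\right)^n + \left(\frac{\sqrt{10}}{2} + 2\right)\left(3 - \sqrt{10}\right)^n.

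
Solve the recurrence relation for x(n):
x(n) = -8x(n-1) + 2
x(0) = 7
First-order linear non-homogeneous.
Homogeneous solution: x_h(n) = A·(-8)^n.
Try constant particular solution x_p = K: K = -8K + 2 ⇒ K = \frac{2}{9}.
General: x(n) = A·(-8)^n + \frac{2}{9}.
Apply x(0) = 7: A + \frac{2}{9} = 7 ⇒ A = \frac{61}{9}.
So x(n) = \frac{61 \left(-8\right)^{n}}{9} + \frac{2}{9}.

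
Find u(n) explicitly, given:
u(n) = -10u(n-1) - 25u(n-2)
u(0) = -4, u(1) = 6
Characteristic equation: x² + 10x + 25 = 0, which is (x - (-5))².
Repeated root r = -5.
General solution: u(n) = (A + Bn)·(-5)^n.
From u(0) = -4: A = -4.
From u(1) = 6: (A + B)·(-5) = 6 ⇒ B = \frac{14}{5}.
So u(n) = \left(\frac{14 n}{5} - 4\right) \cdot (-5)^n.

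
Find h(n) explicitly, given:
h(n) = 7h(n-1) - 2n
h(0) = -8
First-order linear with linear forcing.
Homogeneous solution: h_h(n) = A·(7)^n.
Try particular h_p(n) = pn + q. Substituting:
  pn + q = 7(p(n-1) + q) - 2n.
Matching the n-coefficient: p = 7p - 2 ⇒ p = \frac{1}{3}.
Matching constants: q = -7p + 7q ⇒ q = \frac{7}{18}.
General: h(n) = A·(7)^n + \frac{n}{3} + \frac{7}{18}.
Apply h(0) = -8: A + \frac{7}{18} = -8 ⇒ A = - \frac{151}{18}.
So h(n) = - \frac{151 \cdot 7^{n}}{18} + \frac{n}{3} + \frac{7}{18}.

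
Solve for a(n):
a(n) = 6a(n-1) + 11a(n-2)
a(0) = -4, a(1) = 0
Characteristic equation: x² - 6x - 11 = 0.
Discriminant Δ = (6)² + 4·(11) = 80.
Roots r₁,₂ = (6 ± √80)/2, so r₁ = 3 + 2 \sqrt{5}, r₂ = 3 - 2 \sqrt{5}.
General solution: a(n) = A·r₁^n + B·r₂^n.
From the initial conditions, A + B = -4 and r₁A + r₂B = 0.
Since r₁ - r₂ = √80: A = (0 - (-4)r₂)/√80 = -2 + \frac{3 \sqrt{5}}{5}, and B = -4 - A = -2 - \frac{3 \sqrt{5}}{5}.
So a(n) = \left(-2 + \frac{3 \sqrt{5}}{5}\right)\left(3 + 2 \sqrt{5}\right)^n + \left(-2 - \frac{3 \sqrt{5}}{5}\right)\left(3 - 2 \sqrt{5}\right)^n.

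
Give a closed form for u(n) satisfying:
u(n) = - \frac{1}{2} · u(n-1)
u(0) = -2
Pure geometric recurrence with ratio - \frac{1}{2}.
By induction u(n) = u(0) · (- \frac{1}{2})^n = - 2 \left(- \frac{1}{2}\right)^{n}.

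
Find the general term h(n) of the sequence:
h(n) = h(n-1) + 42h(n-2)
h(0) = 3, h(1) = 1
Characteristic equation: x² - x - 42 = 0, which factors as (x - (7))(x - (-6)) = 0.
Roots r₁ = 7, r₂ = -6 (distinct).
General solution: h(n) = A·(7)^n + B·(-6)^n.
From h(0) = 3: A + B = 3.
From h(1) = 1: 7A - 6B = 1.
Solving: A = \frac{19}{13}, B = \frac{20}{13}.
So h(n) = \frac{20 \left(-6\right)^{n}}{13} + \frac{19 \cdot 7^{n}}{13}.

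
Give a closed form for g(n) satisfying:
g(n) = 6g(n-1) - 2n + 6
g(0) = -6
First-order linear with linear forcing.
Homogeneous solution: g_h(n) = A·(6)^n.
Try particular g_p(n) = pn + q. Substituting:
  pn + q = 6(p(n-1) + q) - 2n + 6.
Matching the n-coefficient: p = 6p - 2 ⇒ p = \frac{2}{5}.
Matching constants: q = -6p + 6q + 6 ⇒ q = - \frac{18}{25}.
General: g(n) = A·(6)^n + \frac{2 n}{5} - \frac{18}{25}.
Apply g(0) = -6: A - \frac{18}{25} = -6 ⇒ A = - \frac{132}{25}.
So g(n) = - \frac{132 \cdot 6^{n}}{25} + \frac{2 n}{5} - \frac{18}{25}.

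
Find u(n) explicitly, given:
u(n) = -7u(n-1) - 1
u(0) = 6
First-order linear non-homogeneous.
Homogeneous solution: u_h(n) = A·(-7)^n.
Try constant particular solution u_p = K: K = -7K - 1 ⇒ K = - \frac{1}{8}.
General: u(n) = A·(-7)^n - \frac{1}{8}.
Apply u(0) = 6: A - \frac{1}{8} = 6 ⇒ A = \frac{49}{8}.
So u(n) = \frac{49 \left(-7\right)^{n}}{8} - \frac{1}{8}.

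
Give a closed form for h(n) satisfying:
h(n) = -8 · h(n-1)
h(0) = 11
Pure geometric recurrence with ratio -8.
By induction h(n) = h(0) · (-8)^n = 11 \left(-8\right)^{n}.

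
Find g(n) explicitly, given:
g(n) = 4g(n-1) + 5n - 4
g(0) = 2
First-order linear with linear forcing.
Homogeneous solution: g_h(n) = A·(4)^n.
Try particular g_p(n) = pn + q. Substituting:
  pn + q = 4(p(n-1) + q) + 5n - 4.
Matching the n-coefficient: p = 4p + 5 ⇒ p = - \frac{5}{3}.
Matching constants: q = -4p + 4q - 4 ⇒ q = - \frac{8}{9}.
General: g(n) = A·(4)^n - \frac{5 n}{3} - \frac{8}{9}.
Apply g(0) = 2: A - \frac{8}{9} = 2 ⇒ A = \frac{26}{9}.
So g(n) = \frac{26 \cdot 4^{n}}{9} - \frac{5 n}{3} - \frac{8}{9}.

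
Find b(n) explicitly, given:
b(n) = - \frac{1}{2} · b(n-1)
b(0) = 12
Pure geometric recurrence with ratio - \frac{1}{2}.
By induction b(n) = b(0) · (- \frac{1}{2})^n = 12 \left(- \frac{1}{2}\right)^{n}.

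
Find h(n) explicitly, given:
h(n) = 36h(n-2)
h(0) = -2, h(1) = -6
Characteristic equation: x² - 36 = 0, which factors as (x - (6))(x - (-6)) = 0.
Roots r₁ = 6, r₂ = -6 (distinct).
General solution: h(n) = A·(6)^n + B·(-6)^n.
From h(0) = -2: A + B = -2.
From h(1) = -6: 6A - 6B = -6.
Solving: A = - \frac{3}{2}, B = - \frac{1}{2}.
So h(n) = - \frac{\left(-6\right)^{n}}{2} - \frac{3 \cdot 6^{n}}{2}.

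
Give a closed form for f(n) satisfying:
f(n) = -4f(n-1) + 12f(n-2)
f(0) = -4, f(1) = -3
Characteristic equation: x² + 4x - 12 = 0, which factors as (x - (2))(x - (-6)) = 0.
Roots r₁ = 2, r₂ = -6 (distinct).
General solution: f(n) = A·(2)^n + B·(-6)^n.
From f(0) = -4: A + B = -4.
From f(1) = -3: 2A - 6B = -3.
Solving: A = - \frac{27}{8}, B = - \frac{5}{8}.
So f(n) = - \frac{5 \left(-6\right)^{n}}{8} - \frac{27 \cdot 2^{n}}{8}.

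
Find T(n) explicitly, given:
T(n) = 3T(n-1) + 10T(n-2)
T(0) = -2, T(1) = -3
Characteristic equation: x² - 3x - 10 = 0, which factors as (x - (-2))(x - (5)) = 0.
Roots r₁ = -2, r₂ = 5 (distinct).
General solution: T(n) = A·(-2)^n + B·(5)^n.
From T(0) = -2: A + B = -2.
From T(1) = -3: -2A + 5B = -3.
Solving: A = -1, B = -1.
So T(n) = - \left(-2\right)^{n} - 5^{n}.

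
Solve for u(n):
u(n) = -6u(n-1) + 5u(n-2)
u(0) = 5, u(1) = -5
Characteristic equation: x² + 6x - 5 = 0.
Discriminant Δ = (-6)² + 4·(5) = 56.
Roots r₁,₂ = (-6 ± √56)/2, so r₁ = -3 + \sqrt{14}, r₂ = - \sqrt{14} - 3.
General solution: u(n) = A·r₁^n + B·r₂^n.
From the initial conditions, A + B = 5 and r₁A + r₂B = -5.
Since r₁ - r₂ = √56: A = (-5 - (5)r₂)/√56 = \frac{5 \sqrt{14}}{14} + \frac{5}{2}, and B = 5 - A = \frac{5}{2} - \frac{5 \sqrt{14}}{14}.
So u(n) = \left(\frac{5 \sqrt{14}}{14} + \frac{5}{2}\right)\left(-3 + \sqrt{14}\right)^n + \left(\frac{5}{2} - \frac{5 \sqrt{14}}{14}\right)\left(- \sqrt{14} - 3\right)^n.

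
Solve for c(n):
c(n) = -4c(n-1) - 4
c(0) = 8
First-order linear non-homogeneous.
Homogeneous solution: c_h(n) = A·(-4)^n.
Try constant particular solution c_p = K: K = -4K - 4 ⇒ K = - \frac{4}{5}.
General: c(n) = A·(-4)^n - \frac{4}{5}.
Apply c(0) = 8: A - \frac{4}{5} = 8 ⇒ A = \frac{44}{5}.
So c(n) = \frac{44 \left(-4\right)^{n}}{5} - \frac{4}{5}.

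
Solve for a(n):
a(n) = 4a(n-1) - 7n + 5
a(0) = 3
First-order linear with linear forcing.
Homogeneous solution: a_h(n) = A·(4)^n.
Try particular a_p(n) = pn + q. Substituting:
  pn + q = 4(p(n-1) + q) - 7n + 5.
Matching the n-coefficient: p = 4p - 7 ⇒ p = \frac{7}{3}.
Matching constants: q = -4p + 4q + 5 ⇒ q = \frac{13}{9}.
General: a(n) = A·(4)^n + \frac{7 n}{3} + \frac{13}{9}.
Apply a(0) = 3: A + \frac{13}{9} = 3 ⇒ A = \frac{14}{9}.
So a(n) = \frac{14 \cdot 4^{n}}{9} + \frac{7 n}{3} + \frac{13}{9}.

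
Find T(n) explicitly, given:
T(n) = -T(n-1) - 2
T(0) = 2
First-order linear non-homogeneous.
Homogeneous solution: T_h(n) = A·(-1)^n.
Try constant particular solution T_p = K: K = -K - 2 ⇒ K = -1.
General: T(n) = A·(-1)^n - 1.
Apply T(0) = 2: A - 1 = 2 ⇒ A = 3.
So T(n) = 3 \left(-1\right)^{n} - 1.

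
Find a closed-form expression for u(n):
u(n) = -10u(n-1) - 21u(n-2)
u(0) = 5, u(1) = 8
Characteristic equation: x² + 10x + 21 = 0, which factors as (x - (-3))(x - (-7)) = 0.
Roots r₁ = -3, r₂ = -7 (distinct).
General solution: u(n) = A·(-3)^n + B·(-7)^n.
From u(0) = 5: A + B = 5.
From u(1) = 8: -3A - 7B = 8.
Solving: A = \frac{43}{4}, B = - \frac{23}{4}.
So u(n) = \frac{43 \left(-3\right)^{n}}{4} - \frac{23 \left(-7\right)^{n}}{4}.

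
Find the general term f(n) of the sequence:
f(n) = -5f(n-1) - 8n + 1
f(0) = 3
First-order linear with linear forcing.
Homogeneous solution: f_h(n) = A·(-5)^n.
Try particular f_p(n) = pn + q. Substituting:
  pn + q = -5(p(n-1) + q) - 8n + 1.
Matching the n-coefficient: p = -5p - 8 ⇒ p = - \frac{4}{3}.
Matching constants: q = 5p - 5q + 1 ⇒ q = - \frac{17}{18}.
General: f(n) = A·(-5)^n - \frac{4 n}{3} - \frac{17}{18}.
Apply f(0) = 3: A - \frac{17}{18} = 3 ⇒ A = \frac{71}{18}.
So f(n) = \frac{71 \left(-5\right)^{n}}{18} - \frac{4 n}{3} - \frac{17}{18}.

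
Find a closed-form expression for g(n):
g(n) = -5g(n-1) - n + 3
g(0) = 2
First-order linear with linear forcing.
Homogeneous solution: g_h(n) = A·(-5)^n.
Try particular g_p(n) = pn + q. Substituting:
  pn + q = -5(p(n-1) + q) - n + 3.
Matching the n-coefficient: p = -5p - 1 ⇒ p = - \frac{1}{6}.
Matching constants: q = 5p - 5q + 3 ⇒ q = \frac{13}{36}.
General: g(n) = A·(-5)^n - \frac{n}{6} + \frac{13}{36}.
Apply g(0) = 2: A + \frac{13}{36} = 2 ⇒ A = \frac{59}{36}.
So g(n) = \frac{59 \left(-5\right)^{n}}{36} - \frac{n}{6} + \frac{13}{36}.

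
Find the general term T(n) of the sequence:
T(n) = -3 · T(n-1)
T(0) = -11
Pure geometric recurrence with ratio -3.
By induction T(n) = T(0) · (-3)^n = - 11 \left(-3\right)^{n}.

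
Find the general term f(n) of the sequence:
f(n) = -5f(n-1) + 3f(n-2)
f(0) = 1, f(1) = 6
Characteristic equation: x² + 5x - 3 = 0.
Discriminant Δ = (-5)² + 4·(3) = 37.
Roots r₁,₂ = (-5 ± √37)/2, so r₁ = - \frac{5}{2} + \frac{\sqrt{37}}{2}, r₂ = - \frac{\sqrt{37}}{2} - \frac{5}{2}.
General solution: f(n) = A·r₁^n + B·r₂^n.
From the initial conditions, A + B = 1 and r₁A + r₂B = 6.
Since r₁ - r₂ = √37: A = (6 - (1)r₂)/√37 = \frac{1}{2} + \frac{17 \sqrt{37}}{74}, and B = 1 - A = \frac{1}{2} - \frac{17 \sqrt{37}}{74}.
So f(n) = \left(\frac{1}{2} + \frac{17 \sqrt{37}}{74}\right)\left(- \frac{5}{2} + \frac{\sqrt{37}}{2}\right)^n + \left(\frac{1}{2} - \frac{17 \sqrt{37}}{74}\right)\left(- \frac{\sqrt{37}}{2} - \frac{5}{2}\right)^n.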